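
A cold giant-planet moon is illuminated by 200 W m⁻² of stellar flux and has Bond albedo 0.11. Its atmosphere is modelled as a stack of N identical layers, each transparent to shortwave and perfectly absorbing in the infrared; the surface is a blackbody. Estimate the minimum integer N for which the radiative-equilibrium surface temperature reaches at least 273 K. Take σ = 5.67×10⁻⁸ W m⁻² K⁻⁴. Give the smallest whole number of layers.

OLR = S(1−α)/4 = 44.50 W m⁻²; the top layer radiates at T_e = 167.4 K.
Since T_s⁴ = (N+1)T_e⁴, we need N ≥ (T_s/T_e)⁴ − 1 = 6.077.
So N ≥ 6.077; the smallest integer is N = 7.

7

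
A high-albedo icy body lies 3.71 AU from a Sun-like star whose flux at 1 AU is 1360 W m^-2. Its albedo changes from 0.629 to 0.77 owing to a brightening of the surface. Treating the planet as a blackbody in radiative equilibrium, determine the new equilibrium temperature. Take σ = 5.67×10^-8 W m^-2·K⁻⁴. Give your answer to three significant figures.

Irradiance scales as 1/d², so S = 1360 W m^-2 × (1/3.71)² = 98.81 W m^-2.
With the new albedo, S(1−α₂)/4 = 5.681 W m^-2, so T₂ = 100.1 K.

100 K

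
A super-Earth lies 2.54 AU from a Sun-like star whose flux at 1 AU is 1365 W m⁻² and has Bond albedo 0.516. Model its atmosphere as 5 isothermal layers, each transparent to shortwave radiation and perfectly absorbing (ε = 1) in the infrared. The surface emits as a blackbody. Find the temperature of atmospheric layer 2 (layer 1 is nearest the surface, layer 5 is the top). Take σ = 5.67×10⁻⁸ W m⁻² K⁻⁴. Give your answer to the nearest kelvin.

206 K

Flux at the orbit: S = 1365/(2.54)² = 211.6 W m⁻².
The effective emission temperature is T_e = [S(1−α)/(4σ)]^¼ = 145.8 K.
Each opaque layer satisfies 2T_j⁴ = T_{j−1}⁴ + T_{j+1}⁴, giving T_k⁴ = (N+1−k)T_e⁴.
With k = 2: T_2 = (5+1−2)^¼·145.8 K = 206.1 K.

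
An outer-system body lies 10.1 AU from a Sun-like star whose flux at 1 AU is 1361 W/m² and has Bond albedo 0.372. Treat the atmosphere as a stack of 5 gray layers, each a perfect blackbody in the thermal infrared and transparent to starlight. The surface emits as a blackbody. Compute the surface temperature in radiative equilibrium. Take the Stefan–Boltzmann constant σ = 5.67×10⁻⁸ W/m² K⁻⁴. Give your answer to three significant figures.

By the inverse-square law, S = 1361/10.1² = 13.34 W/m².
Top-of-atmosphere balance: σT_e⁴ = S(1−α)/4 = 2.095 W/m² → T_e = 77.96 K.
With N = 5 opaque layers, T_s = (N+1)^(1/4)·T_e = 6^(1/4)·77.96 = 122.0 K.

122 K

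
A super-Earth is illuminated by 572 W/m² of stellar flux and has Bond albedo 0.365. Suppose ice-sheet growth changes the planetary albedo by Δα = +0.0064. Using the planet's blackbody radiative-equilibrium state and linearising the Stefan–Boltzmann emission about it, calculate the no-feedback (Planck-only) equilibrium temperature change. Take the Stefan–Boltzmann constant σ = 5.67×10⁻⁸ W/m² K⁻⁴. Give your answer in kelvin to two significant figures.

-0.50 K

The baseline emission temperature is T_e = 200.0 K.
ΔF = −(S/4)Δα = −(572.0/4)×(+0.0064) = -0.9152 W/m².
Planck response: λ_P = 4σT_e³ = 4·5.67×10⁻⁸·(200.0)³ = 1.816 W/m²/K.
Hence the no-feedback warming is ΔF/(4σT_e³) = -0.504 K.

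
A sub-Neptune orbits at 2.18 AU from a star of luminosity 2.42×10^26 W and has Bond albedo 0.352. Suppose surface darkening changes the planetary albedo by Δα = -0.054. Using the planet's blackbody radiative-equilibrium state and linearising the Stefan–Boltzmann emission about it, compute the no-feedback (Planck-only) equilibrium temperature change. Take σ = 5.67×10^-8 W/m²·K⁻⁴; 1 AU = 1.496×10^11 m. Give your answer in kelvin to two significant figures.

3.1 K

d = 2.18 × 1.496×10^11 m = 3.261×10^11 m.
Spreading L over a sphere of radius d: S = 2.42×10^26/(4π·3.26×10^11²) = 181.1 W/m².
Unperturbed T_e = [181.1·(1−0.352)/(4σ)]^¼ = 150.8 K.
TOA radiative forcing: ΔF = −S·Δα/4 = −181.1·(-0.054)/4 = 2.444 W/m².
The Planck feedback parameter is 4σT_e³ = 0.7780 W/m²/K.
ΔT₀ = ΔF/λ_P = 2.444/0.7780 = 3.14 K.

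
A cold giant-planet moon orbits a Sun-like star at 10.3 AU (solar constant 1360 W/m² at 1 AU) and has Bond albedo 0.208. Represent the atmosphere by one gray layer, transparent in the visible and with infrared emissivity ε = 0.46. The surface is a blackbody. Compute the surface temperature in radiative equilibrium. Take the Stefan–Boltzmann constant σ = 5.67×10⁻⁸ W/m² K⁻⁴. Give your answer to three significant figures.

Irradiance scales as 1/d², so S = 1360 W/m² × (1/10.3)² = 12.82 W/m².
Effective emission temperature (TOA balance): σT_e⁴ = S(1−α)/4 = 2.538 W/m² → T_e = 81.80 K.
The surface balance (absorbed SW + ε·downward IR = σT_s⁴) with T_a⁴ = T_s⁴/2 reduces to T_s = T_e·[2/(2−ε)]^¼ = 87.32 K.

87.3 K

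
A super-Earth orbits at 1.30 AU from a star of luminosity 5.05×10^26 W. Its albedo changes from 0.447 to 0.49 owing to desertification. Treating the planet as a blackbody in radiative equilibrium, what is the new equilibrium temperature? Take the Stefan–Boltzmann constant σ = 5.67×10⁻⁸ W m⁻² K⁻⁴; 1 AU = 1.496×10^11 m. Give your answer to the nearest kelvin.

221 K

d = 1.30 × 1.496×10^11 m = 1.945×10^11 m.
Flux at the orbit: S = L/(4πd²) = 5.05×10^26/(4π·(1.94×10^11)²) = 1063 W m⁻².
T₂ = [S(1−α₂)/(4σ)]^(1/4) = [1063·0.51/(4σ)]^(1/4) = 221.1 K.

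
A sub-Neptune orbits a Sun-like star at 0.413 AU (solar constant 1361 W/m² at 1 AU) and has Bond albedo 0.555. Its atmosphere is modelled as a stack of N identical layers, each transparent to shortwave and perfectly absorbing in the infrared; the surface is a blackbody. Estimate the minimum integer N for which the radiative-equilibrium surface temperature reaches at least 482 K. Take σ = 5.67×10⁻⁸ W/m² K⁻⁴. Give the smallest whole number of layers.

Irradiance scales as 1/d², so S = 1361 W/m² × (1/0.413)² = 7979 W/m².
The effective emission temperature is T_e = [S(1−α)/(4σ)]^¼ = 353.7 K.
T_s = (N+1)^(1/4)·T_e ≥ 482 K requires N+1 ≥ (T_s/T_e)⁴ = (482/353.7)⁴ = 3.448.
Rounding up, N = 3.

3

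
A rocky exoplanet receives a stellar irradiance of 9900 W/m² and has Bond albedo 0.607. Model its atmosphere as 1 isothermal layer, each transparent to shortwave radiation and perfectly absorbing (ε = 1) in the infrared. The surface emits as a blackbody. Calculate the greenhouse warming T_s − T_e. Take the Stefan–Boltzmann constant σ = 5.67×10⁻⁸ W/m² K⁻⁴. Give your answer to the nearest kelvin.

The effective emission temperature is T_e = [S(1−α)/(4σ)]^¼ = 361.9 K.
Surface: T_s = (2)^¼·T_e = 430.4 K.
Warming: T_s − T_e = 68.48 K.

68 K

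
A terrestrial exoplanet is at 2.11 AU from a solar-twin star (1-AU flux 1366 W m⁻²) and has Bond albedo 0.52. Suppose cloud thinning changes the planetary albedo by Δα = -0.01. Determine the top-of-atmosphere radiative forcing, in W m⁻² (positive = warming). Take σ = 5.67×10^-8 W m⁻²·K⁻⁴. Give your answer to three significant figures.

Irradiance scales as 1/d², so S = 1366 W m⁻² × (1/2.11)² = 306.8 W m⁻².
ΔF = −(S/4)Δα = −(306.8/4)×(-0.01) = 0.7671 W m⁻².

0.767 W m⁻²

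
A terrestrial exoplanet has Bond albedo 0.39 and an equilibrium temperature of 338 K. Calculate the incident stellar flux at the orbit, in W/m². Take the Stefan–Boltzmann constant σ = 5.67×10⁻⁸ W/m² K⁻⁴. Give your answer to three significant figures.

4850 W/m²

From S(1−α)/4 = σT⁴: S = 4σT⁴/(1−α).
σT⁴ = 5.67×10⁻⁸·(338)⁴ = 740.0 W/m².
S = 4·740.0/0.61 = 4853 W/m².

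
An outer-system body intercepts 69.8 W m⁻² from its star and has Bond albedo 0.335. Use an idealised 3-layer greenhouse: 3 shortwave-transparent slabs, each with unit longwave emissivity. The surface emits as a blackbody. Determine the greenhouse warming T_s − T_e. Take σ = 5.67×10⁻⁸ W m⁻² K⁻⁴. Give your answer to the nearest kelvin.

50 K

OLR = S(1−α)/4 = 11.60 W m⁻²; the top layer radiates at T_e = 119.6 K.
T_s = (N+1)^(1/4)·T_e = 169.2 K.
So the greenhouse effect raises the surface by 169.2 − 119.6 = 49.54 K.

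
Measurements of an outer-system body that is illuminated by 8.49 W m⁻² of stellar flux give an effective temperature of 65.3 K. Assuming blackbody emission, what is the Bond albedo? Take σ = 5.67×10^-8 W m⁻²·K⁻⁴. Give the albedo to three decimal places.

0.514

Rearranging the radiative balance, α = 1 − 4σT⁴/S.
σT⁴ = 1.031 W m⁻², so 4σT⁴ = 4.124 W m⁻².
Hence α = 1 − 4.124/8.490 = 0.5143.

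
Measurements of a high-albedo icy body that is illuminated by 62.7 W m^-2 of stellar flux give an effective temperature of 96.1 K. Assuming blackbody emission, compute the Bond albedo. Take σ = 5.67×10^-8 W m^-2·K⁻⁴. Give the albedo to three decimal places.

Rearranging the radiative balance, α = 1 − 4σT⁴/S.
σT⁴ = 4.836 W m^-2, so 4σT⁴ = 19.34 W m^-2.
1−α = 19.34/62.70 = 0.3085, so α = 0.6915.

0.691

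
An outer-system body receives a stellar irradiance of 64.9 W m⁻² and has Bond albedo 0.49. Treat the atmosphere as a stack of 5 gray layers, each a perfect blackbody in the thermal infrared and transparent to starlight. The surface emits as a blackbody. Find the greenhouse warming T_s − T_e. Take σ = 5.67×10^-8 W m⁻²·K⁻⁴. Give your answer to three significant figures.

62.1 K

Top-of-atmosphere balance: σT_e⁴ = S(1−α)/4 = 8.275 W m⁻² → T_e = 109.9 K.
T_s = (N+1)^(1/4)·T_e = 172.0 K.
So the greenhouse effect raises the surface by 172.0 − 109.9 = 62.11 K.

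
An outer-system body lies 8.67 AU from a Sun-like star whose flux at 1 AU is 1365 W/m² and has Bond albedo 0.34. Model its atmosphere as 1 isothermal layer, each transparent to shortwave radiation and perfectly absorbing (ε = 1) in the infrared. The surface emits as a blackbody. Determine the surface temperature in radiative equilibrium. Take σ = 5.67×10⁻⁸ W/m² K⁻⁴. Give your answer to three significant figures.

101 kelvin

Flux at the orbit: S = 1365/(8.67)² = 18.16 W/m².
OLR = S(1−α)/4 = 2.996 W/m²; the top layer radiates at T_e = 85.26 K.
Layer-by-layer balance gives σT_s⁴ = (N+1)σT_e⁴, so T_s = 2^¼·85.26 = 101.4 K.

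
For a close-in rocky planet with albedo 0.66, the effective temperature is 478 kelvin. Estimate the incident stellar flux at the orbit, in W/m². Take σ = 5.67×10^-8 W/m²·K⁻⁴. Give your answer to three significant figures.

34800 W/m²

Invert the energy balance for S: S = 4σT⁴/(1−α).
The emitted flux is σT⁴ = 2960 W/m².
So S = 4×2960/(1−0.66) = 34820 W/m².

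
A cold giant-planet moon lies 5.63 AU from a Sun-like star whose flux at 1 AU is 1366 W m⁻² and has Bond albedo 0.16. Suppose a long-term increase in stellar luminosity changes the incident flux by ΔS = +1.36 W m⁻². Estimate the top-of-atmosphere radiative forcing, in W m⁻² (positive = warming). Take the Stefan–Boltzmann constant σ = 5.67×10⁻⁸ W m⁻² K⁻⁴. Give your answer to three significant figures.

By the inverse-square law, S = 1366/5.63² = 43.10 W m⁻².
TOA radiative forcing: ΔF = (1−α)ΔS/4 = 0.84·(+1.36)/4 = 0.2856 W m⁻².

0.286 W m⁻²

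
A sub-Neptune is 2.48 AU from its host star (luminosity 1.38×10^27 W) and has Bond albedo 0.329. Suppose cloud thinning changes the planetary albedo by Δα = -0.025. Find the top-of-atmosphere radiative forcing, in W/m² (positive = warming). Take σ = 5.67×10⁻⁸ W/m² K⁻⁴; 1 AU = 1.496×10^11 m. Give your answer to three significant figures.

Orbital distance: d = 2.48 AU = 3.710×10^11 m.
Spreading L over a sphere of radius d: S = 1.38×10^27/(4π·3.71×10^11²) = 797.8 W/m².
The change in absorbed flux is Δ[S(1−α)/4] = −SΔα/4 = 4.986 W/m².

4.99 W/m²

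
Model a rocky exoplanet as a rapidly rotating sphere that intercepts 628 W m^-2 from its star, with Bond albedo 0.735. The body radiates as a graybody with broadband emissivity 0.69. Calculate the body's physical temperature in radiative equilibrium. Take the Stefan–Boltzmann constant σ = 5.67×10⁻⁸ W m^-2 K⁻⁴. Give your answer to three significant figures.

Absorbed flux (global mean): S(1−α)/4 = 628.0·0.265/4 = 41.61 W m^-2.
Radiative balance εσT⁴ = 41.61 gives T = [41.61/(0.69·σ)]^(1/4) = 180.6 K.

181 K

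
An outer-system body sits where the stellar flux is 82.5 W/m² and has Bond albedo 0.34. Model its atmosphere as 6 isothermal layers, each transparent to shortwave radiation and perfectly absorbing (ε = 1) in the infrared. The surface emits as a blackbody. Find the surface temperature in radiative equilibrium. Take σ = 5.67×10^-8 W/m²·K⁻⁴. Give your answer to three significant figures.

202 K

Top-of-atmosphere balance: σT_e⁴ = S(1−α)/4 = 13.61 W/m² → T_e = 124.5 K.
Layer-by-layer balance gives σT_s⁴ = (N+1)σT_e⁴, so T_s = 7^¼·124.5 = 202.5 K.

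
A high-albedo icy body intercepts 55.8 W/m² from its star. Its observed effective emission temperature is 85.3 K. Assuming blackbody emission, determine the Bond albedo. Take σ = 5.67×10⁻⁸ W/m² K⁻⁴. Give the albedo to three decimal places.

Rearranging the radiative balance, α = 1 − 4σT⁴/S.
σT⁴ = 3.002 W/m², so 4σT⁴ = 12.01 W/m².
1−α = 12.01/55.80 = 0.2152, so α = 0.7848.

0.785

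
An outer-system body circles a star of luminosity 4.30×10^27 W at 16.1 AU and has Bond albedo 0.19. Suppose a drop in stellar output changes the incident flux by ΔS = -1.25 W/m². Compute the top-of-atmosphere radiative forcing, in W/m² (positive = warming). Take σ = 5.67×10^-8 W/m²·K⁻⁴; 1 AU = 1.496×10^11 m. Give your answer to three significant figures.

d = 16.1 × 1.496×10^11 m = 2.409×10^12 m.
Spreading L over a sphere of radius d: S = 4.30×10^27/(4π·2.41×10^12²) = 58.99 W/m².
Only a fraction (1−α) is absorbed and it's spread over 4πR², so ΔF = (1−α)ΔS/4 = -0.2531 W/m².

-0.253 W/m²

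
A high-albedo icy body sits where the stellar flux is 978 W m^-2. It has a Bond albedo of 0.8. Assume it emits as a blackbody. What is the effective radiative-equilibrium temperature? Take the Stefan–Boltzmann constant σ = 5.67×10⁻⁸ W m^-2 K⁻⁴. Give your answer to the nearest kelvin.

171 K

Averaging over the sphere, the absorbed flux is S(1−α)/4 = 48.90 W m^-2.
Balancing against σT⁴: T = (48.90/5.67×10⁻⁸)^(1/4) = 171.4 K.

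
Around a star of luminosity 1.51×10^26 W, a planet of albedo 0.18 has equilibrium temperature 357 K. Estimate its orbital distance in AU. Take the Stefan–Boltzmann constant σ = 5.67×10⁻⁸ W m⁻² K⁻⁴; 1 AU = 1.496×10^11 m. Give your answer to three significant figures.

Required flux: S = 4σT⁴/(1−α) = 4493 W m⁻².
Then d = [L/(4πS)]^(1/2) = 5.172×10^10 m, i.e. 0.3457 AU.

0.346 AU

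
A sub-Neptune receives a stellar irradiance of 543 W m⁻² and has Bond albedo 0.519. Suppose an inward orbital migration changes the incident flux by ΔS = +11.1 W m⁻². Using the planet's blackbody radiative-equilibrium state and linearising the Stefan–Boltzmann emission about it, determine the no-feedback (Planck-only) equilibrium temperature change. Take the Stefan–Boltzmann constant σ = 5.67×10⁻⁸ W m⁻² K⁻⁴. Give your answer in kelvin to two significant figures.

0.94 K

Reference equilibrium: T_e = [S(1−α)/(4σ)]^(1/4) = 184.2 K.
TOA radiative forcing: ΔF = (1−α)ΔS/4 = 0.481·(+11.1)/4 = 1.335 W m⁻².
The Planck feedback parameter is 4σT_e³ = 1.418 W m⁻²/K.
Hence the no-feedback warming is ΔF/(4σT_e³) = 0.941 K.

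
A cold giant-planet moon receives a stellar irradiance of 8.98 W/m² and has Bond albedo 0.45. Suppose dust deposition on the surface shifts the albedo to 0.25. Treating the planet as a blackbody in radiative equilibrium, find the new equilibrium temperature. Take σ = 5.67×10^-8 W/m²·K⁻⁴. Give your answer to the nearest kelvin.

74 K

With the new albedo, S(1−α₂)/4 = 1.684 W/m², so T₂ = 73.82 K.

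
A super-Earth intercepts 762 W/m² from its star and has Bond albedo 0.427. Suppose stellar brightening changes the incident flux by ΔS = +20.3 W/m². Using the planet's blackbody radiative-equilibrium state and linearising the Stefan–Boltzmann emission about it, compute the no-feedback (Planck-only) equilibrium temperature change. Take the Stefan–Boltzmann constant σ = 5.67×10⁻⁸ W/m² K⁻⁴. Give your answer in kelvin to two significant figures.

The baseline emission temperature is T_e = 209.5 K.
TOA radiative forcing: ΔF = (1−α)ΔS/4 = 0.573·(+20.3)/4 = 2.908 W/m².
The Planck feedback parameter is 4σT_e³ = 2.084 W/m²/K.
Hence the no-feedback warming is ΔF/(4σT_e³) = 1.40 K.

1.4 K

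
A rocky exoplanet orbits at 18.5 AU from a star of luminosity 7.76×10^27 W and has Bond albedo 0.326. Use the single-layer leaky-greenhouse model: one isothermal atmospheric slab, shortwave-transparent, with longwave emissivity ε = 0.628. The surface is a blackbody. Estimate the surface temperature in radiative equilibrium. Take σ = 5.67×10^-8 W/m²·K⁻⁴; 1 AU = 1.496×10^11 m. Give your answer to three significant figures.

d = 18.5 × 1.496×10^11 m = 2.768×10^12 m.
Spreading L over a sphere of radius d: S = 7.76×10^27/(4π·2.77×10^12²) = 80.62 W/m².
Effective emission temperature (TOA balance): σT_e⁴ = S(1−α)/4 = 13.58 W/m² → T_e = 124.4 K.
The surface balance (absorbed SW + ε·downward IR = σT_s⁴) with T_a⁴ = T_s⁴/2 reduces to T_s = T_e·[2/(2−ε)]^¼ = 136.7 K.

137 kelvin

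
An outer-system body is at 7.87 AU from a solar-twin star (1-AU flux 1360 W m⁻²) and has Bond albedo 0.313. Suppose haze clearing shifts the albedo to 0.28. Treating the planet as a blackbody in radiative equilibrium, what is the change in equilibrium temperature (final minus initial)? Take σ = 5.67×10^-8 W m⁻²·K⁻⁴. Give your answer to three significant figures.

1.07 K

By the inverse-square law, S = 1360/7.87² = 21.96 W m⁻².
Before: T₁ = [21.96·0.687/(4σ)]^(1/4) = 90.31 K.
With α = 0.28, T₂ = 91.37 K.
ΔT = T₂ − T₁ = 1.065 K.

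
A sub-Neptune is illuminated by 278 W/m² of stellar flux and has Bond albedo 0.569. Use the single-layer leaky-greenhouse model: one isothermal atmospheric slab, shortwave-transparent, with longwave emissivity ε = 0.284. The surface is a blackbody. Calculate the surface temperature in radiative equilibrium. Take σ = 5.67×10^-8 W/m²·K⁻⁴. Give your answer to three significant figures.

At the top of the atmosphere, σT_e⁴ = S(1−α)/4 = 29.95 W/m², giving T_e = 151.6 K.
Surface balance with a leaky layer gives σT_s⁴ = σT_e⁴·2/(2−ε), so T_s = T_e·[2/(2−0.284)]^(1/4) = 157.5 K.

158 K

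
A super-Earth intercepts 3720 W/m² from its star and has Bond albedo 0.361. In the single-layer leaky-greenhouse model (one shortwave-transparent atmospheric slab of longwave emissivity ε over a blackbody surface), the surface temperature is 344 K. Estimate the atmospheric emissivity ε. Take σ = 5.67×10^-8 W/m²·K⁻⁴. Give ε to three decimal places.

0.503

First, T_e = [3720·(1−0.361)/(4σ)]^(1/4) = 320.0 K.
Since (2−ε)/2 = (T_e/T_s)⁴ = 0.7485, ε = 0.5031.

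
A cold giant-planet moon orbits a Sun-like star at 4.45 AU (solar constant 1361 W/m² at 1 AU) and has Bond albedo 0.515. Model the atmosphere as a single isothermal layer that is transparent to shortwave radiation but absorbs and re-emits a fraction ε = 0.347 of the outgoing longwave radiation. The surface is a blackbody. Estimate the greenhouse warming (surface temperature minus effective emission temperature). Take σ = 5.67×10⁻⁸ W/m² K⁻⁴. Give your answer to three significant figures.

Flux at the orbit: S = 1361/(4.45)² = 68.73 W/m².
Effective emission temperature (TOA balance): σT_e⁴ = S(1−α)/4 = 8.333 W/m² → T_e = 110.1 K.
For a single slab of emissivity ε, T_s⁴ = 2T_e⁴/(2−ε); thus T_s = 110.1·(1.21)^(1/4) = 115.5 K.
The atmosphere warms the surface by 5.372 K.

5.37 K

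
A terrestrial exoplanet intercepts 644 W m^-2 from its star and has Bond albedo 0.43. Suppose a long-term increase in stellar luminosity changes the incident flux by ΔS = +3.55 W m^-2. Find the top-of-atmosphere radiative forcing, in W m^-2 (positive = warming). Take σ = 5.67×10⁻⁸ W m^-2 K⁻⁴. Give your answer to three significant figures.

Only a fraction (1−α) is absorbed and it's spread over 4πR², so ΔF = (1−α)ΔS/4 = 0.5059 W m^-2.

0.506 W m^-2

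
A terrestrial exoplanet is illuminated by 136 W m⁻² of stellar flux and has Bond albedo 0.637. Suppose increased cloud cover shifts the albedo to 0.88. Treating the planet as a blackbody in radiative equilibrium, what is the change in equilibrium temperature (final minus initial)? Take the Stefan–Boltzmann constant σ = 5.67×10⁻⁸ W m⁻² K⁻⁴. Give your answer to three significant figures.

Initial: T₁ = [S(1−0.637)/(4σ)]^(1/4) = 121.5 K.
With α = 0.88, T₂ = 92.10 K.
Change: 92.10 − 121.5 = -29.36 K.

-29.4 K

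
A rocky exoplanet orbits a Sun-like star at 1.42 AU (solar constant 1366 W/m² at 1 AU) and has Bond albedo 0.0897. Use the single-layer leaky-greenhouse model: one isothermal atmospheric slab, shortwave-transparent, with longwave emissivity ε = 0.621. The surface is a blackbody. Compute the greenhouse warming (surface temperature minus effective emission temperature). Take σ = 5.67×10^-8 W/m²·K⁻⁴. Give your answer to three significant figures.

22.2 K

By the inverse-square law, S = 1366/1.42² = 677.4 W/m².
At the top of the atmosphere, σT_e⁴ = S(1−α)/4 = 154.2 W/m², giving T_e = 228.4 K.
Surface balance with a leaky layer gives σT_s⁴ = σT_e⁴·2/(2−ε), so T_s = T_e·[2/(2−0.621)]^(1/4) = 250.6 K.
T_s − T_e = 250.6 − 228.4 = 22.24 K.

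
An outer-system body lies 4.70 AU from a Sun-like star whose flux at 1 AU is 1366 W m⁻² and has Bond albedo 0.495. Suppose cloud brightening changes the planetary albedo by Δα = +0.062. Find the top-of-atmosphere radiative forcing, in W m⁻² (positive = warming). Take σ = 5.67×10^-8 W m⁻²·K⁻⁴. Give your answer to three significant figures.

Flux at the orbit: S = 1366/(4.70)² = 61.84 W m⁻².
TOA radiative forcing: ΔF = −S·Δα/4 = −61.84·(+0.062)/4 = -0.9585 W m⁻².

-0.958 W m⁻²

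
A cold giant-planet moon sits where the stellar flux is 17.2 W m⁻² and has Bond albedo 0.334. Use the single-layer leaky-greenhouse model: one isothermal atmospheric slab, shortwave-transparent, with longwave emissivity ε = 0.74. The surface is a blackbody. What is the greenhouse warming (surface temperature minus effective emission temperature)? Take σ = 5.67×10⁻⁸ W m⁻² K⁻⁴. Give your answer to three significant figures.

10.3 K

Effective emission temperature (TOA balance): σT_e⁴ = S(1−α)/4 = 2.864 W m⁻² → T_e = 84.30 K.
The surface balance (absorbed SW + ε·downward IR = σT_s⁴) with T_a⁴ = T_s⁴/2 reduces to T_s = T_e·[2/(2−ε)]^¼ = 94.62 K.
The atmosphere warms the surface by 10.32 K.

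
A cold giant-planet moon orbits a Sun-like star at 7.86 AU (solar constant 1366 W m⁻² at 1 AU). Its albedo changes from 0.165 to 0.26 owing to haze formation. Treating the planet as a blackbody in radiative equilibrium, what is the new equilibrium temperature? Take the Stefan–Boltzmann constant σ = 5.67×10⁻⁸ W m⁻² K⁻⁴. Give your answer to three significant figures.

92.2 K

Irradiance scales as 1/d², so S = 1366 W m⁻² × (1/7.86)² = 22.11 W m⁻².
With the new albedo, S(1−α₂)/4 = 4.091 W m⁻², so T₂ = 92.16 K.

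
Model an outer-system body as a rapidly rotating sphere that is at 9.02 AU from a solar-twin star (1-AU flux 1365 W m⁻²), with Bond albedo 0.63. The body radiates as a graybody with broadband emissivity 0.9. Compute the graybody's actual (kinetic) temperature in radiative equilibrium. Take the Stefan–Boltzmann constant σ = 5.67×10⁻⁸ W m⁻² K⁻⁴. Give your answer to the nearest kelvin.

74 kelvin

Irradiance scales as 1/d², so S = 1365 W m⁻² × (1/9.02)² = 16.78 W m⁻².
Absorbed flux (global mean): S(1−α)/4 = 16.78·0.37/4 = 1.552 W m⁻².
Equating to εσT⁴ with ε = 0.9: T = (1.552/0.9σ)^(1/4) = 74.26 K.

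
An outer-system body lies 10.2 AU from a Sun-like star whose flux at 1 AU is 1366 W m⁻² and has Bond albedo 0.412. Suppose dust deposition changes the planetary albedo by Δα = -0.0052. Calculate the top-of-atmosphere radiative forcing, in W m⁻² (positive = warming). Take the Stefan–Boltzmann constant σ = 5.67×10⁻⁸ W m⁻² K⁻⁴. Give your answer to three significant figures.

By the inverse-square law, S = 1366/10.2² = 13.13 W m⁻².
ΔF = −(S/4)Δα = −(13.13/4)×(-0.0052) = 0.01707 W m⁻².

0.0171 W m⁻²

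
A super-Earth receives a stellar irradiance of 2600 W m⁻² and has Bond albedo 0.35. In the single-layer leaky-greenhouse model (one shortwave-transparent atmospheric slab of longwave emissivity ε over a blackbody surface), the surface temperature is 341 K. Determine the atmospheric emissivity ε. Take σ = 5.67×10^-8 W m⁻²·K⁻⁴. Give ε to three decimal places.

0.898

Effective temperature: T_e = [S(1−α)/(4σ)]^(1/4) = 293.8 K.
Inverting T_s⁴ = 2T_e⁴/(2−ε): (T_e/T_s)⁴ = 0.5511, so ε = 2(1 − 0.5511) = 0.8978.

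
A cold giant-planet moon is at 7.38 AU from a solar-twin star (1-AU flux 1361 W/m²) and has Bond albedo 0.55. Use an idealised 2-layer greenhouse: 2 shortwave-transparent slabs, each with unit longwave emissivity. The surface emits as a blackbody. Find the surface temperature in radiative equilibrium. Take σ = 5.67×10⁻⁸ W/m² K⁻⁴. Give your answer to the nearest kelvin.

By the inverse-square law, S = 1361/7.38² = 24.99 W/m².
The effective emission temperature is T_e = [S(1−α)/(4σ)]^¼ = 83.91 K.
Layer-by-layer balance gives σT_s⁴ = (N+1)σT_e⁴, so T_s = 3^¼·83.91 = 110.4 K.

110 K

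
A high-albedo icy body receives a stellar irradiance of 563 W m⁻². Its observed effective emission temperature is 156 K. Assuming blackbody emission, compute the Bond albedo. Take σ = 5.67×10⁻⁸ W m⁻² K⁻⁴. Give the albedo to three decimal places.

0.761

Energy balance: S(1−α)/4 = σT⁴, so 1−α = 4σT⁴/S.
σT⁴ = 33.58 W m⁻², so 4σT⁴ = 134.3 W m⁻².
Hence α = 1 − 134.3/563.0 = 0.7614.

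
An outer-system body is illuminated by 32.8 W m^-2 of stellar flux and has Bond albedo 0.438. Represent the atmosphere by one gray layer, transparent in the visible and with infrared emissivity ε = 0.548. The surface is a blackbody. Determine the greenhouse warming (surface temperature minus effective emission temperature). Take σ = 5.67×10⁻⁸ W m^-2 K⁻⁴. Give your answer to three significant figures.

Effective emission temperature (TOA balance): σT_e⁴ = S(1−α)/4 = 4.608 W m^-2 → T_e = 94.95 K.
Surface balance with a leaky layer gives σT_s⁴ = σT_e⁴·2/(2−ε), so T_s = T_e·[2/(2−0.548)]^(1/4) = 102.9 K.
T_s − T_e = 102.9 − 94.95 = 7.913 K.

7.91 kelvin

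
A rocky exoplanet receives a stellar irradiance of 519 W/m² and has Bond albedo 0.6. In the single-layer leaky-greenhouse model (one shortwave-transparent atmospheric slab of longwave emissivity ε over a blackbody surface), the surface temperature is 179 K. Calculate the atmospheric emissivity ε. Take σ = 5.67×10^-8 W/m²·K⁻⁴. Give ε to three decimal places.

First, T_e = [519.0·(1−0.6)/(4σ)]^(1/4) = 173.9 K.
Since (2−ε)/2 = (T_e/T_s)⁴ = 0.8916, ε = 0.2168.

0.217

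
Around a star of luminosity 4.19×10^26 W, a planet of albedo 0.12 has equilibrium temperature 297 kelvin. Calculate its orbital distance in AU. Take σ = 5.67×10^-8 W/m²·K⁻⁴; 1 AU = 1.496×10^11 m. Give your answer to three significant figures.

0.862 AU

Required flux: S = 4σT⁴/(1−α) = 2005 W/m².
Then d = [L/(4πS)]^(1/2) = 1.289×10^11 m, i.e. 0.8619 AU.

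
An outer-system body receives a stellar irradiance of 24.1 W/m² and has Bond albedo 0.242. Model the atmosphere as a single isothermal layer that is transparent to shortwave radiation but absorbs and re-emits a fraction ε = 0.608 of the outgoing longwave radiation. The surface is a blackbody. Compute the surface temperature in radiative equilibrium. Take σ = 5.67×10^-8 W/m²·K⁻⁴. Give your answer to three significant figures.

The planet radiates to space at T_e = [S(1−α)/(4σ)]^(1/4) = 94.74 K.
For a single slab of emissivity ε, T_s⁴ = 2T_e⁴/(2−ε); thus T_s = 94.74·(1.437)^(1/4) = 103.7 K.

104 K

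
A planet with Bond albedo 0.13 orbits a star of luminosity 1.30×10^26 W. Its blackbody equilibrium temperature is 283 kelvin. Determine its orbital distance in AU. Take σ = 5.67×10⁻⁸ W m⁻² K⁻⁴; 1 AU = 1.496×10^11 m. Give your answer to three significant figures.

0.526 AU

The flux needed for this T is 4σT⁴/(1−0.13) = 1672 W m⁻².
S = L/(4πd²) → d = √(L/4πS) = √(1.30×10^26/(4π·1672)) = 7.866×10^10 m = 0.5258 AU.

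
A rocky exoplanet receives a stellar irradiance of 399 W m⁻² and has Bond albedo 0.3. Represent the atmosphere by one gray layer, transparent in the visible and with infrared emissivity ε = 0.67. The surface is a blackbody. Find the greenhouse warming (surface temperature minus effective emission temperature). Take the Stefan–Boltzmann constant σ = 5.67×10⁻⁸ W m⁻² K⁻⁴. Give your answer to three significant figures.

The planet radiates to space at T_e = [S(1−α)/(4σ)]^(1/4) = 187.3 K.
Surface balance with a leaky layer gives σT_s⁴ = σT_e⁴·2/(2−ε), so T_s = T_e·[2/(2−0.67)]^(1/4) = 207.4 K.
Greenhouse warming: T_s − T_e = 20.11 K.

20.1 kelvin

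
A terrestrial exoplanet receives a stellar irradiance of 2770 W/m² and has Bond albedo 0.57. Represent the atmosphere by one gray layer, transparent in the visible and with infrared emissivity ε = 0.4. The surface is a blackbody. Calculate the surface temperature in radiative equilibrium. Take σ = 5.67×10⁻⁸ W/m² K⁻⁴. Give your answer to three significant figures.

Effective emission temperature (TOA balance): σT_e⁴ = S(1−α)/4 = 297.8 W/m² → T_e = 269.2 K.
For a single slab of emissivity ε, T_s⁴ = 2T_e⁴/(2−ε); thus T_s = 269.2·(1.25)^(1/4) = 284.6 K.

285 kelvin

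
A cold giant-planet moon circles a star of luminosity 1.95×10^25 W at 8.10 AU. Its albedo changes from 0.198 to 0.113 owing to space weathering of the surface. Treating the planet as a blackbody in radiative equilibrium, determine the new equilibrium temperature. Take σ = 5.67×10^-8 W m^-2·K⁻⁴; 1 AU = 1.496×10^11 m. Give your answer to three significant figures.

45.1 K

d = 8.10 × 1.496×10^11 m = 1.212×10^12 m.
S = L/(4πd²) = 1.057 W m^-2.
New equilibrium: T₂ = [(1−0.113)·1.057/(4σ)]^(1/4) = 45.09 K.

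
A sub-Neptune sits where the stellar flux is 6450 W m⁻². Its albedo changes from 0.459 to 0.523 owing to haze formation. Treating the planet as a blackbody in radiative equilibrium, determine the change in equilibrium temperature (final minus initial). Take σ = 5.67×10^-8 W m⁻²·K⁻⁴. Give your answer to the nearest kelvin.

-11 K

Before: T₁ = [6450·0.541/(4σ)]^(1/4) = 352.2 K.
With α = 0.523, T₂ = 341.3 K.
ΔT = T₂ − T₁ = -10.91 K.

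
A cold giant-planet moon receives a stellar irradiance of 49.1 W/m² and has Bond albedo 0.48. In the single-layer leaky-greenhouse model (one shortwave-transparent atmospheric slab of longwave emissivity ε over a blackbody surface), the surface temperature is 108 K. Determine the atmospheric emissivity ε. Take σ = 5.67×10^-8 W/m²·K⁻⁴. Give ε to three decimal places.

0.345

Effective temperature: T_e = [S(1−α)/(4σ)]^(1/4) = 103.0 K.
Inverting T_s⁴ = 2T_e⁴/(2−ε): (T_e/T_s)⁴ = 0.8275, so ε = 2(1 − 0.8275) = 0.3451.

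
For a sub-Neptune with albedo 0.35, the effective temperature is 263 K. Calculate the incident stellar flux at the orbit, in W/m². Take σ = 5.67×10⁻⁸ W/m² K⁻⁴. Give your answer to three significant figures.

1670 W/m²

Invert the energy balance for S: S = 4σT⁴/(1−α).
The emitted flux is σT⁴ = 271.3 W/m².
So S = 4×271.3/(1−0.35) = 1669 W/m².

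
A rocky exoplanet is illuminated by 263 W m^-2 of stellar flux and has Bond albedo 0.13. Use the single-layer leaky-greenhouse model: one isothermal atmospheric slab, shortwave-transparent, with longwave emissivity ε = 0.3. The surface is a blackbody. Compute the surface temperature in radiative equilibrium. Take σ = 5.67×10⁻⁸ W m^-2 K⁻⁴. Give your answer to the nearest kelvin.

186 kelvin

Effective emission temperature (TOA balance): σT_e⁴ = S(1−α)/4 = 57.20 W m^-2 → T_e = 178.2 K.
Surface balance with a leaky layer gives σT_s⁴ = σT_e⁴·2/(2−ε), so T_s = T_e·[2/(2−0.3)]^(1/4) = 185.6 K.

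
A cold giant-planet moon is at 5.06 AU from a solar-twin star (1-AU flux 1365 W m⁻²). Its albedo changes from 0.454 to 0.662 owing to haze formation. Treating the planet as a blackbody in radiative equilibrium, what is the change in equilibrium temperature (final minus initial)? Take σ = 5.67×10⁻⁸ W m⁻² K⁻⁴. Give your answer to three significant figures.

Irradiance scales as 1/d², so S = 1365 W m⁻² × (1/5.06)² = 53.31 W m⁻².
Initial: T₁ = [S(1−0.454)/(4σ)]^(1/4) = 106.4 K.
Final:   T₂ = [S(1−0.662)/(4σ)]^(1/4) = 94.41 K.
ΔT = T₂ − T₁ = -12.03 K.

-12.0 K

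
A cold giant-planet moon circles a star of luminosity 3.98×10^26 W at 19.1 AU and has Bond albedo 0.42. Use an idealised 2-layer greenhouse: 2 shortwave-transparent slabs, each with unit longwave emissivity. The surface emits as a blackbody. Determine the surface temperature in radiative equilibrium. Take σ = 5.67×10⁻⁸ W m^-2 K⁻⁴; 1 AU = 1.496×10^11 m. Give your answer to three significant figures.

73.9 kelvin

d = 19.1 × 1.496×10^11 m = 2.857×10^12 m.
Spreading L over a sphere of radius d: S = 3.98×10^26/(4π·2.86×10^12²) = 3.879 W m^-2.
OLR = S(1−α)/4 = 0.5625 W m^-2; the top layer radiates at T_e = 56.12 K.
With N = 2 opaque layers, T_s = (N+1)^(1/4)·T_e = 3^(1/4)·56.12 = 73.86 K.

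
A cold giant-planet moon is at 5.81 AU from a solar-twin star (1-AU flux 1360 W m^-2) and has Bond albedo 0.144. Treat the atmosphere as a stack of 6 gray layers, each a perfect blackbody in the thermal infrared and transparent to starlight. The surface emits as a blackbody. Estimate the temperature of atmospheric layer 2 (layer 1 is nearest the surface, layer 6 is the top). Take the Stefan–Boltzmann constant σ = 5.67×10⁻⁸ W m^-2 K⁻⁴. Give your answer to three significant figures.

166 K

Irradiance scales as 1/d², so S = 1360 W m^-2 × (1/5.81)² = 40.29 W m^-2.
The effective emission temperature is T_e = [S(1−α)/(4σ)]^¼ = 111.0 K.
Each opaque layer satisfies 2T_j⁴ = T_{j−1}⁴ + T_{j+1}⁴, giving T_k⁴ = (N+1−k)T_e⁴.
T_2 = (5)^(1/4)·111.0 = 166.1 K.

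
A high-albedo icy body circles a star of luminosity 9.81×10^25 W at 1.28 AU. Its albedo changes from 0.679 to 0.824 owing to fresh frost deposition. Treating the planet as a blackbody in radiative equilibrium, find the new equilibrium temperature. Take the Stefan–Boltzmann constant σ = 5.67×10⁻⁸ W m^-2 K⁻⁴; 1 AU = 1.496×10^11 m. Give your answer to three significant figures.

113 kelvin

Orbital distance: d = 1.28 AU = 1.915×10^11 m.
Flux at the orbit: S = L/(4πd²) = 9.81×10^25/(4π·(1.91×10^11)²) = 212.9 W m^-2.
New equilibrium: T₂ = [(1−0.824)·212.9/(4σ)]^(1/4) = 113.4 K.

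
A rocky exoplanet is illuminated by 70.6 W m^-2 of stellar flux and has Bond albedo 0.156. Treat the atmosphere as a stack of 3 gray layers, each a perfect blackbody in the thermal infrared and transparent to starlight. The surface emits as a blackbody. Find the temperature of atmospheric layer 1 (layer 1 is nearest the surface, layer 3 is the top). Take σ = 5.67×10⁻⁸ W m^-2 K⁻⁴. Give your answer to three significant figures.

Top-of-atmosphere balance: σT_e⁴ = S(1−α)/4 = 14.90 W m^-2 → T_e = 127.3 K.
The net upward flux σT_e⁴ is constant between every pair of levels, so T_k⁴ = (N+1−k)T_e⁴.
T_1 = (3)^(1/4)·127.3 = 167.6 K.

168 K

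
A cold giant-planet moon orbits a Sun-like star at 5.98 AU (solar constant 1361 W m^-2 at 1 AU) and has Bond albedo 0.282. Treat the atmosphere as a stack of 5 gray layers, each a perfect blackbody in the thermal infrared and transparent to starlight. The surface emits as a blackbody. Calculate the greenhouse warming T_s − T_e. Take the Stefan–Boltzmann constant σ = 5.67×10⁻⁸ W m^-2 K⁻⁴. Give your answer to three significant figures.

59.2 K

Flux at the orbit: S = 1361/(5.98)² = 38.06 W m^-2.
Top-of-atmosphere balance: σT_e⁴ = S(1−α)/4 = 6.832 W m^-2 → T_e = 104.8 K.
T_s = (N+1)^(1/4)·T_e = 164.0 K.
Warming: T_s − T_e = 59.20 K.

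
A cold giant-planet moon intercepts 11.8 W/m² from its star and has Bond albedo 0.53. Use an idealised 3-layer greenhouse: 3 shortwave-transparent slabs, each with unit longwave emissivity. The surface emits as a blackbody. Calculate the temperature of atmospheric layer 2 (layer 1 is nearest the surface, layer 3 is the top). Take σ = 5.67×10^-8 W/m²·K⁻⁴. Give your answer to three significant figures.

Top-of-atmosphere balance: σT_e⁴ = S(1−α)/4 = 1.387 W/m² → T_e = 70.32 K.
In the N-layer model, layer k (counted from the surface) has T_k = (N+1−k)^(1/4)·T_e.
T_2 = (2)^(1/4)·70.32 = 83.63 K.

83.6 kelvin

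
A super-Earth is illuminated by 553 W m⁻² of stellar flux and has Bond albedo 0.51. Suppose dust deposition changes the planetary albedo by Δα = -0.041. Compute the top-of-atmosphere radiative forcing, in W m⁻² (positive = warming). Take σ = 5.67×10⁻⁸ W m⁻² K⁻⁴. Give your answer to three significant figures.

TOA radiative forcing: ΔF = −S·Δα/4 = −553.0·(-0.041)/4 = 5.668 W m⁻².

5.67 W m⁻²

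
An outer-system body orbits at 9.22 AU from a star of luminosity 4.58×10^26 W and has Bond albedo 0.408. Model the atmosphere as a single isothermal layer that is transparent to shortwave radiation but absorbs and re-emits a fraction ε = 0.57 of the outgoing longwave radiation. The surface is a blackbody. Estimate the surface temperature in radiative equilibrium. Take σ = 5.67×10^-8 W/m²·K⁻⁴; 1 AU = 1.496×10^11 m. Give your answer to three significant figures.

91.4 K

d = 9.22 × 1.496×10^11 m = 1.379×10^12 m.
Spreading L over a sphere of radius d: S = 4.58×10^26/(4π·1.38×10^12²) = 19.16 W/m².
Effective emission temperature (TOA balance): σT_e⁴ = S(1−α)/4 = 2.835 W/m² → T_e = 84.09 K.
The surface balance (absorbed SW + ε·downward IR = σT_s⁴) with T_a⁴ = T_s⁴/2 reduces to T_s = T_e·[2/(2−ε)]^¼ = 91.45 K.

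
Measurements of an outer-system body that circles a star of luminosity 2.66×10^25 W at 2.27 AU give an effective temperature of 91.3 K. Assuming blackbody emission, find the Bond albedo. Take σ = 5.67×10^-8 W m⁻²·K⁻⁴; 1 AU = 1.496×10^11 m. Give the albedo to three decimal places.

0.141

d = 2.27 × 1.496×10^11 m = 3.396×10^11 m.
Spreading L over a sphere of radius d: S = 2.66×10^25/(4π·3.40×10^11²) = 18.36 W m⁻².
Rearranging the radiative balance, α = 1 − 4σT⁴/S.
σT⁴ = 3.940 W m⁻², so 4σT⁴ = 15.76 W m⁻².
Hence α = 1 − 15.76/18.36 = 0.1414.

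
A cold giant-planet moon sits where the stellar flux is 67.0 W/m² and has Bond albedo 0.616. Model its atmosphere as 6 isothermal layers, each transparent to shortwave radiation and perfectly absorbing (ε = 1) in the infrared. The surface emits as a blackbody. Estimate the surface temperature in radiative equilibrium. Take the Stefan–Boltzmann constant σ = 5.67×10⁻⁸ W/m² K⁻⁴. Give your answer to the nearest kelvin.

The effective emission temperature is T_e = [S(1−α)/(4σ)]^¼ = 103.2 K.
Layer-by-layer balance gives σT_s⁴ = (N+1)σT_e⁴, so T_s = 7^¼·103.2 = 167.9 K.

168 kelvin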